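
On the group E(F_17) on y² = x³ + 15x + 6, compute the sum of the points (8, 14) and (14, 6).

(8, 14) + (14, 6). λ = (6 - 14)/(14 - 8) ≡ 9/6 mod 17. 6⁻¹ ≡ 3 (mod 17), so λ ≡ 10.
  x = λ² - 8 - 14 = 100 - 22 ≡ 10; y = λ·(8 - 10) - 14 ≡ 0. → (10, 0)

(10, 0)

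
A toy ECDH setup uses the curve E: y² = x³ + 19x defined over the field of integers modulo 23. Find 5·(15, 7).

(15, 7)

Write G = (15, 7).
Double-and-add on 5 = (101)₂. Start with G = (15, 7) for the leading 1-bit.
double: tangent at (15, 7): λ = (3·15² + 19)/(2·7) ≡ 4/14. 14⁻¹ ≡ 5 (mod 23), so λ ≡ 4·5 ≡ 20.
  x = λ² - 15 - 15 = 400 - 30 ≡ 2; y = λ·(15 - 2) - 7 ≡ 0. → (2, 0)
double: (2, 0) + (2, 0): same x and y₁ ≡ -y₂, so the sum is 𝒪.
add G: 𝒪 + (15, 7) = (15, 7) (identity).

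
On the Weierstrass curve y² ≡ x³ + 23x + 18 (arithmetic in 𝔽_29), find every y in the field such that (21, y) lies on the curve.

none

x³ + 23x + 18 = 9762 ≡ 18 (mod 29).
18 is a non-residue mod 29; no y exists.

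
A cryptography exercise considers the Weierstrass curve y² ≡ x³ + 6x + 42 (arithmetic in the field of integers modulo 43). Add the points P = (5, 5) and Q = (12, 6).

(19, 36)

(5, 5) + (12, 6). λ = (6 - 5)/(12 - 5) ≡ 1/7 mod 43. 7⁻¹ ≡ 37 (mod 43), so λ ≡ 37.
  x = λ² - 5 - 12 = 1369 - 17 ≡ 19; y = λ·(5 - 19) - 5 ≡ 36. → (19, 36)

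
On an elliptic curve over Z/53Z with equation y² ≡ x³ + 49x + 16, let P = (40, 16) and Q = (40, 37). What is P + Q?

O

The two points share x = 40 and their y-coordinates satisfy 16 + 37 ≡ 0 (mod 53), so they are inverses. Their sum is the point at infinity.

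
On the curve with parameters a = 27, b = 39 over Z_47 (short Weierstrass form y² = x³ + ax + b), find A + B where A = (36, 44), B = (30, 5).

(35, 33)

(36, 44) + (30, 5). λ = (5 - 44)/(30 - 36) ≡ 8/41 mod 47. 41⁻¹ ≡ 39 (mod 47), so λ ≡ 30.
  x = λ² - 36 - 30 = 900 - 66 ≡ 35; y = λ·(36 - 35) - 44 ≡ 33. → (35, 33)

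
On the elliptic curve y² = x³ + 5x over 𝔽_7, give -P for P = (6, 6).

(6, 1)

-(6, 6) = (6, -6 mod 7) = (6, 1).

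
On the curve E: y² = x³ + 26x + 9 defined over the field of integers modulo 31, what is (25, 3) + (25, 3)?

tangent at (25, 3): λ = (3·25² + 26)/(2·3) ≡ 10/6. 6⁻¹ ≡ 26 (mod 31) since 6·26 = 156 ≡ 1, so λ ≡ 10·26 ≡ 12.
  x = λ² - 25 - 25 = 144 - 50 ≡ 1; y = λ·(25 - 1) - 3 ≡ 6. → (1, 6)

(1, 6)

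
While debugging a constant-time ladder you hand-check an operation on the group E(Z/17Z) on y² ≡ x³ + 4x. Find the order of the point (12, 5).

4

2P: tangent at (12, 5): λ = (3·12² + 4)/(2·5) ≡ 11/10. 10⁻¹ ≡ 12 (mod 17), so λ ≡ 11·12 ≡ 13.
  x = λ² - 12 - 12 = 169 - 24 ≡ 9; y = λ·(12 - 9) - 5 ≡ 0. → (9, 0)
3P: (9, 0) + (12, 5). λ = (5 - 0)/(12 - 9) ≡ 5/3 mod 17. 3⁻¹ ≡ 6 (mod 17) since 3·6 = 18 ≡ 1, so λ ≡ 13.
  x = λ² - 9 - 12 = 169 - 21 ≡ 12; y = λ·(9 - 12) - 0 ≡ 12. → (12, 12)
4P: (12, 12) + (12, 5): same x and y₁ ≡ -y₂, so the sum is ∞.
4P = ∞, so the order is 4.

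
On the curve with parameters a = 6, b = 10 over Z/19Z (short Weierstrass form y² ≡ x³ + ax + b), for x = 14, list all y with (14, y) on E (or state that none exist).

8, 11

x³ + 6x + 10 = 2838 ≡ 7 (mod 19).
Square roots of 7 mod 19: 8 and 11 (since 8² = 64 ≡ 7).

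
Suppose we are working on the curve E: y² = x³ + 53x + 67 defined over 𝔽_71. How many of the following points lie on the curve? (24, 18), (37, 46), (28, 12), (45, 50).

2

(24, 18): 18² ≡ 40, rhs ≡ 40 → on.
(37, 46): 46² ≡ 57, rhs ≡ 70 → off.
(28, 12): 12² ≡ 2, rhs ≡ 2 → on.
(45, 50): 50² ≡ 15, rhs ≡ 70 → off.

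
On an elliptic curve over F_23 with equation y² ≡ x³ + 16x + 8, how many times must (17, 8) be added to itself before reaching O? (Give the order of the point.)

9

2P: tangent at (17, 8): λ = (3·17² + 16)/(2·8) ≡ 9/16. 16⁻¹ ≡ 13 (mod 23), so λ ≡ 9·13 ≡ 2.
  x = λ² - 17 - 17 = 4 - 34 ≡ 16; y = λ·(17 - 16) - 8 ≡ 17. → (16, 17)
3P: (16, 17) + (17, 8). λ = (8 - 17)/(17 - 16) ≡ 14/1 mod 23. 1⁻¹ ≡ 1 (mod 23), so λ ≡ 14.
  x = λ² - 16 - 17 = 196 - 33 ≡ 2; y = λ·(16 - 2) - 17 ≡ 18. → (2, 18)
4P: (2, 18) + (17, 8). λ = (8 - 18)/(17 - 2) ≡ 13/15 mod 23. 15⁻¹ ≡ 20 (mod 23), so λ ≡ 7.
  x = λ² - 2 - 17 = 49 - 19 ≡ 7; y = λ·(2 - 7) - 18 ≡ 16. → (7, 16)
5P: (7, 16) + (17, 8). λ = (8 - 16)/(17 - 7) ≡ 15/10 mod 23. 10⁻¹ ≡ 7 (mod 23) since 10·7 = 70 ≡ 1, so λ ≡ 13.
  x = λ² - 7 - 17 = 169 - 24 ≡ 7; y = λ·(7 - 7) - 16 ≡ 7. → (7, 7)
6P: (7, 7) + (17, 8). λ = (8 - 7)/(17 - 7) ≡ 1/10 mod 23. 10⁻¹ ≡ 7 (mod 23), so λ ≡ 7.
  x = λ² - 7 - 17 = 49 - 24 ≡ 2; y = λ·(7 - 2) - 7 ≡ 5. → (2, 5)
7P: (2, 5) + (17, 8). λ = (8 - 5)/(17 - 2) ≡ 3/15 mod 23. 15⁻¹ ≡ 20 (mod 23) since 15·20 = 300 ≡ 1, so λ ≡ 14.
  x = λ² - 2 - 17 = 196 - 19 ≡ 16; y = λ·(2 - 16) - 5 ≡ 6. → (16, 6)
8P: (16, 6) + (17, 8). λ = (8 - 6)/(17 - 16) ≡ 2/1 mod 23. 1⁻¹ ≡ 1 (mod 23), so λ ≡ 2.
  x = λ² - 16 - 17 = 4 - 33 ≡ 17; y = λ·(16 - 17) - 6 ≡ 15. → (17, 15)
9P: (17, 15) + (17, 8): same x and y₁ ≡ -y₂, so the sum is O.
9P = O, so the order is 9.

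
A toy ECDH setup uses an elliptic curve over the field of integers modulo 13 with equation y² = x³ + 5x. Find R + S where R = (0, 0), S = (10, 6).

(0, 0) + (10, 6). λ = (6 - 0)/(10 - 0) ≡ 6/10 mod 13. 10⁻¹ ≡ 4 (mod 13) since 10·4 = 40 ≡ 1, so λ ≡ 11.
  x = λ² - 0 - 10 = 121 - 10 ≡ 7; y = λ·(0 - 7) - 0 ≡ 1. → (7, 1)

(7, 1)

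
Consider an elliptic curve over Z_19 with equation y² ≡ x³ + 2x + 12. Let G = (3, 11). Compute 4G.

(3, 11)

Double-and-add on 4 = (100)₂. Start with G = (3, 11) for the leading 1-bit.
double: tangent at (3, 11): λ = (3·3² + 2)/(2·11) ≡ 10/3. 3⁻¹ ≡ 13 (mod 19), so λ ≡ 10·13 ≡ 16.
  x = λ² - 3 - 3 = 256 - 6 ≡ 3; y = λ·(3 - 3) - 11 ≡ 8. → (3, 8)
double: tangent at (3, 8): λ = (3·3² + 2)/(2·8) ≡ 10/16. 16⁻¹ ≡ 6 (mod 19), so λ ≡ 10·6 ≡ 3.
  x = λ² - 3 - 3 = 9 - 6 ≡ 3; y = λ·(3 - 3) - 8 ≡ 11. → (3, 11)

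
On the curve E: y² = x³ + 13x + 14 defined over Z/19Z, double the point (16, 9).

(10, 17)

tangent at (16, 9): λ = (3·16² + 13)/(2·9) ≡ 2/18. 18⁻¹ ≡ 18 (mod 19), so λ ≡ 2·18 ≡ 17.
  x = λ² - 16 - 16 = 289 - 32 ≡ 10; y = λ·(16 - 10) - 9 ≡ 17. → (10, 17)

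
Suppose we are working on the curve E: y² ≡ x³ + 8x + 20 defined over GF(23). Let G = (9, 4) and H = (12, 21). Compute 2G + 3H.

(9, 19)

First 2G:
Repeated addition: build up to 2G.
2G: tangent at (9, 4): λ = (3·9² + 8)/(2·4) ≡ 21/8. 8⁻¹ ≡ 3 (mod 23), so λ ≡ 21·3 ≡ 17.
  x = λ² - 9 - 9 = 289 - 18 ≡ 18; y = λ·(9 - 18) - 4 ≡ 4. → (18, 4)
2G = (18, 4).
Next 3H:
Repeated addition: build up to 3H.
2H: tangent at (12, 21): λ = (3·12² + 8)/(2·21) ≡ 3/19. 19⁻¹ ≡ 17 (mod 23), so λ ≡ 3·17 ≡ 5.
  x = λ² - 12 - 12 = 25 - 24 ≡ 1; y = λ·(12 - 1) - 21 ≡ 11. → (1, 11)
3H: (1, 11) + (12, 21). λ = (21 - 11)/(12 - 1) ≡ 10/11 mod 23. 11⁻¹ ≡ 21 (mod 23) since 11·21 = 231 ≡ 1, so λ ≡ 3.
  x = λ² - 1 - 12 = 9 - 13 ≡ 19; y = λ·(1 - 19) - 11 ≡ 4. → (19, 4)
3H = (19, 4).
Finally 2G + 3H:
(18, 4) + (19, 4). λ = (4 - 4)/(19 - 18) ≡ 0/1 mod 23. 1⁻¹ ≡ 1 (mod 23) since 1·1 = 1 ≡ 1, so λ ≡ 0.
  x = λ² - 18 - 19 = 0 - 37 ≡ 9; y = λ·(18 - 9) - 4 ≡ 19. → (9, 19)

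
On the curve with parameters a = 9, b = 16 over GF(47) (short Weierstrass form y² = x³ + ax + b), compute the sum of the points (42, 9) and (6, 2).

(13, 11)

(42, 9) + (6, 2). λ = (2 - 9)/(6 - 42) ≡ 40/11 mod 47. 11⁻¹ ≡ 30 (mod 47), so λ ≡ 25.
  x = λ² - 42 - 6 = 625 - 48 ≡ 13; y = λ·(42 - 13) - 9 ≡ 11. → (13, 11)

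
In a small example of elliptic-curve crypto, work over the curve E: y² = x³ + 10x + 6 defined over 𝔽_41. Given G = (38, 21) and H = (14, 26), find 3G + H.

O

First 3G:
Repeated addition: build up to 3G.
2G: tangent at (38, 21): λ = (3·38² + 10)/(2·21) ≡ 37/1. 1⁻¹ ≡ 1 (mod 41) since 1·1 = 1 ≡ 1, so λ ≡ 37·1 ≡ 37.
  x = λ² - 38 - 38 = 1369 - 76 ≡ 22; y = λ·(38 - 22) - 21 ≡ 38. → (22, 38)
3G: (22, 38) + (38, 21). λ = (21 - 38)/(38 - 22) ≡ 24/16 mod 41. 16⁻¹ ≡ 18 (mod 41) since 16·18 = 288 ≡ 1, so λ ≡ 22.
  x = λ² - 22 - 38 = 484 - 60 ≡ 14; y = λ·(22 - 14) - 38 ≡ 15. → (14, 15)
3G = (14, 15).
Finally 3G + H:
(14, 15) + (14, 26): same x and y₁ ≡ -y₂, so the sum is ∞.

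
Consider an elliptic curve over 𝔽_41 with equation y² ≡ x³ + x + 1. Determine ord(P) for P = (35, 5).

2P: tangent at (35, 5): λ = (3·35² + 1)/(2·5) ≡ 27/10. 10⁻¹ ≡ 37 (mod 41) since 10·37 = 370 ≡ 1, so λ ≡ 27·37 ≡ 15.
  x = λ² - 35 - 35 = 225 - 70 ≡ 32; y = λ·(35 - 32) - 5 ≡ 40. → (32, 40)
3P: (32, 40) + (35, 5). λ = (5 - 40)/(35 - 32) ≡ 6/3 mod 41. 3⁻¹ ≡ 14 (mod 41), so λ ≡ 2.
  x = λ² - 32 - 35 = 4 - 67 ≡ 19; y = λ·(32 - 19) - 40 ≡ 27. → (19, 27)
4P: (19, 27) + (35, 5). λ = (5 - 27)/(35 - 19) ≡ 19/16 mod 41. 16⁻¹ ≡ 18 (mod 41), so λ ≡ 14.
  x = λ² - 19 - 35 = 196 - 54 ≡ 19; y = λ·(19 - 19) - 27 ≡ 14. → (19, 14)
5P: (19, 14) + (35, 5). λ = (5 - 14)/(35 - 19) ≡ 32/16 mod 41. 16⁻¹ ≡ 18 (mod 41), so λ ≡ 2.
  x = λ² - 19 - 35 = 4 - 54 ≡ 32; y = λ·(19 - 32) - 14 ≡ 1. → (32, 1)
6P: (32, 1) + (35, 5). λ = (5 - 1)/(35 - 32) ≡ 4/3 mod 41. 3⁻¹ ≡ 14 (mod 41) since 3·14 = 42 ≡ 1, so λ ≡ 15.
  x = λ² - 32 - 35 = 225 - 67 ≡ 35; y = λ·(32 - 35) - 1 ≡ 36. → (35, 36)
7P: (35, 36) + (35, 5): same x and y₁ ≡ -y₂, so the sum is ∞.
7P = ∞, so the order is 7.

7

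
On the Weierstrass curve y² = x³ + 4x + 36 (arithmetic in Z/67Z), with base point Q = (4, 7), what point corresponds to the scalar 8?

Double-and-add on 8 = (1000)₂. Start with Q = (4, 7) for the leading 1-bit.
double: tangent at (4, 7): λ = (3·4² + 4)/(2·7) ≡ 52/14. 14⁻¹ ≡ 24 (mod 67), so λ ≡ 52·24 ≡ 42.
  x = λ² - 4 - 4 = 1764 - 8 ≡ 14; y = λ·(4 - 14) - 7 ≡ 42. → (14, 42)
double: tangent at (14, 42): λ = (3·14² + 4)/(2·42) ≡ 56/17. 17⁻¹ ≡ 4 (mod 67) since 17·4 = 68 ≡ 1, so λ ≡ 56·4 ≡ 23.
  x = λ² - 14 - 14 = 529 - 28 ≡ 32; y = λ·(14 - 32) - 42 ≡ 13. → (32, 13)
double: tangent at (32, 13): λ = (3·32² + 4)/(2·13) ≡ 61/26. 26⁻¹ ≡ 49 (mod 67), so λ ≡ 61·49 ≡ 41.
  x = λ² - 32 - 32 = 1681 - 64 ≡ 9; y = λ·(32 - 9) - 13 ≡ 59. → (9, 59)

(9, 59)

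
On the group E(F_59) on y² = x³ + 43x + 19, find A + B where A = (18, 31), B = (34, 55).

(18, 31) + (34, 55). λ = (55 - 31)/(34 - 18) ≡ 24/16 mod 59. 16⁻¹ ≡ 48 (mod 59) since 16·48 = 768 ≡ 1, so λ ≡ 31.
  x = λ² - 18 - 34 = 961 - 52 ≡ 24; y = λ·(18 - 24) - 31 ≡ 19. → (24, 19)

(24, 19)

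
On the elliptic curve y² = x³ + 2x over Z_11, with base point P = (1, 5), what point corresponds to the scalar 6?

Double-and-add on 6 = (110)₂. Start with P = (1, 5) for the leading 1-bit.
double: tangent at (1, 5): λ = (3·1² + 2)/(2·5) ≡ 5/10. 10⁻¹ ≡ 10 (mod 11), so λ ≡ 5·10 ≡ 6.
  x = λ² - 1 - 1 = 36 - 2 ≡ 1; y = λ·(1 - 1) - 5 ≡ 6. → (1, 6)
add P: (1, 6) + (1, 5): same x and y₁ ≡ -y₂, so the sum is 𝒪.
double: 𝒪 + 𝒪 = 𝒪 (identity).

O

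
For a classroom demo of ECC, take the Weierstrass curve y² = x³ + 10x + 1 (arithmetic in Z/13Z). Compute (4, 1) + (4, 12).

The two points share x = 4 and their y-coordinates satisfy 1 + 12 ≡ 0 (mod 13), so they are inverses. Their sum is ∞.

O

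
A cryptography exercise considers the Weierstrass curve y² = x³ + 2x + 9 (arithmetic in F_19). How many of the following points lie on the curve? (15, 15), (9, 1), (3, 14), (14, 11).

1

(15, 15): 15² ≡ 16, rhs ≡ 13 → off.
(9, 1): 1² ≡ 1, rhs ≡ 15 → off.
(3, 14): 14² ≡ 6, rhs ≡ 4 → off.
(14, 11): 11² ≡ 7, rhs ≡ 7 → on.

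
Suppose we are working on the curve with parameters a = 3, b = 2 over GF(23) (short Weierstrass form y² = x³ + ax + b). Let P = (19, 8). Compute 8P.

(19, 8)

Double-and-add on 8 = (1000)₂. Start with P = (19, 8) for the leading 1-bit.
double: tangent at (19, 8): λ = (3·19² + 3)/(2·8) ≡ 5/16. 16⁻¹ ≡ 13 (mod 23), so λ ≡ 5·13 ≡ 19.
  x = λ² - 19 - 19 = 361 - 38 ≡ 1; y = λ·(19 - 1) - 8 ≡ 12. → (1, 12)
double: tangent at (1, 12): λ = (3·1² + 3)/(2·12) ≡ 6/1. 1⁻¹ ≡ 1 (mod 23), so λ ≡ 6·1 ≡ 6.
  x = λ² - 1 - 1 = 36 - 2 ≡ 11; y = λ·(1 - 11) - 12 ≡ 20. → (11, 20)
double: tangent at (11, 20): λ = (3·11² + 3)/(2·20) ≡ 21/17. 17⁻¹ ≡ 19 (mod 23), so λ ≡ 21·19 ≡ 8.
  x = λ² - 11 - 11 = 64 - 22 ≡ 19; y = λ·(11 - 19) - 20 ≡ 8. → (19, 8)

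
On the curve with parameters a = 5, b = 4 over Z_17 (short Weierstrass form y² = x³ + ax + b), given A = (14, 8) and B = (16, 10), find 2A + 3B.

(0, 2)

First 2A:
Repeated addition: build up to 2A.
2A: tangent at (14, 8): λ = (3·14² + 5)/(2·8) ≡ 15/16. 16⁻¹ ≡ 16 (mod 17) since 16·16 = 256 ≡ 1, so λ ≡ 15·16 ≡ 2.
  x = λ² - 14 - 14 = 4 - 28 ≡ 10; y = λ·(14 - 10) - 8 ≡ 0. → (10, 0)
2A = (10, 0).
Next 3B:
Repeated addition: build up to 3B.
2B: tangent at (16, 10): λ = (3·16² + 5)/(2·10) ≡ 8/3. 3⁻¹ ≡ 6 (mod 17) since 3·6 = 18 ≡ 1, so λ ≡ 8·6 ≡ 14.
  x = λ² - 16 - 16 = 196 - 32 ≡ 11; y = λ·(16 - 11) - 10 ≡ 9. → (11, 9)
3B: (11, 9) + (16, 10). λ = (10 - 9)/(16 - 11) ≡ 1/5 mod 17. 5⁻¹ ≡ 7 (mod 17), so λ ≡ 7.
  x = λ² - 11 - 16 = 49 - 27 ≡ 5; y = λ·(11 - 5) - 9 ≡ 16. → (5, 16)
3B = (5, 16).
Finally 2A + 3B:
(10, 0) + (5, 16). λ = (16 - 0)/(5 - 10) ≡ 16/12 mod 17. 12⁻¹ ≡ 10 (mod 17), so λ ≡ 7.
  x = λ² - 10 - 5 = 49 - 15 ≡ 0; y = λ·(10 - 0) - 0 ≡ 2. → (0, 2)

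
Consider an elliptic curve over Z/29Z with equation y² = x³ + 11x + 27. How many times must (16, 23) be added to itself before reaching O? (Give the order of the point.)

7

2P: tangent at (16, 23): λ = (3·16² + 11)/(2·23) ≡ 25/17. 17⁻¹ ≡ 12 (mod 29) since 17·12 = 204 ≡ 1, so λ ≡ 25·12 ≡ 10.
  x = λ² - 16 - 16 = 100 - 32 ≡ 10; y = λ·(16 - 10) - 23 ≡ 8. → (10, 8)
3P: (10, 8) + (16, 23). λ = (23 - 8)/(16 - 10) ≡ 15/6 mod 29. 6⁻¹ ≡ 5 (mod 29) since 6·5 = 30 ≡ 1, so λ ≡ 17.
  x = λ² - 10 - 16 = 289 - 26 ≡ 2; y = λ·(10 - 2) - 8 ≡ 12. → (2, 12)
4P: (2, 12) + (16, 23). λ = (23 - 12)/(16 - 2) ≡ 11/14 mod 29. 14⁻¹ ≡ 27 (mod 29) since 14·27 = 378 ≡ 1, so λ ≡ 7.
  x = λ² - 2 - 16 = 49 - 18 ≡ 2; y = λ·(2 - 2) - 12 ≡ 17. → (2, 17)
5P: (2, 17) + (16, 23). λ = (23 - 17)/(16 - 2) ≡ 6/14 mod 29. 14⁻¹ ≡ 27 (mod 29), so λ ≡ 17.
  x = λ² - 2 - 16 = 289 - 18 ≡ 10; y = λ·(2 - 10) - 17 ≡ 21. → (10, 21)
6P: (10, 21) + (16, 23). λ = (23 - 21)/(16 - 10) ≡ 2/6 mod 29. 6⁻¹ ≡ 5 (mod 29) since 6·5 = 30 ≡ 1, so λ ≡ 10.
  x = λ² - 10 - 16 = 100 - 26 ≡ 16; y = λ·(10 - 16) - 21 ≡ 6. → (16, 6)
7P: (16, 6) + (16, 23): same x and y₁ ≡ -y₂, so the sum is O.
7P = O, so the order is 7.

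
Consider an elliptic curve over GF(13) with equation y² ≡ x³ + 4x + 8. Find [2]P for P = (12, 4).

tangent at (12, 4): λ = (3·12² + 4)/(2·4) ≡ 7/8. 8⁻¹ ≡ 5 (mod 13), so λ ≡ 7·5 ≡ 9.
  x = λ² - 12 - 12 = 81 - 24 ≡ 5; y = λ·(12 - 5) - 4 ≡ 7. → (5, 7)

(5, 7)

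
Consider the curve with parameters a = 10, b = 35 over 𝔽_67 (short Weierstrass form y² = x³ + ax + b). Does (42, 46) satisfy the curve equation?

y² = 46² ≡ 39; x³ + 10x + 35 = 74543 ≡ 39 (mod 67). 39 = 39.

yes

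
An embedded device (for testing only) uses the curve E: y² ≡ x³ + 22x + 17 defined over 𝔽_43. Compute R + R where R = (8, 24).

(15, 29)

tangent at (8, 24): λ = (3·8² + 22)/(2·24) ≡ 42/5. 5⁻¹ ≡ 26 (mod 43), so λ ≡ 42·26 ≡ 17.
  x = λ² - 8 - 8 = 289 - 16 ≡ 15; y = λ·(8 - 15) - 24 ≡ 29. → (15, 29)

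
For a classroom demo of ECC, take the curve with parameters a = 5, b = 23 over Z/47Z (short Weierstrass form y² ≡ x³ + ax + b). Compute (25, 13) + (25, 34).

O

The two points share x = 25 and their y-coordinates satisfy 13 + 34 ≡ 0 (mod 47), so they are inverses. Their sum is 𝒪.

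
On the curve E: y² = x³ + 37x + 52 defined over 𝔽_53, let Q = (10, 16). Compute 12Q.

(4, 30)

Repeated addition: build up to 12Q.
2Q: tangent at (10, 16): λ = (3·10² + 37)/(2·16) ≡ 19/32. 32⁻¹ ≡ 5 (mod 53) since 32·5 = 160 ≡ 1, so λ ≡ 19·5 ≡ 42.
  x = λ² - 10 - 10 = 1764 - 20 ≡ 48; y = λ·(10 - 48) - 16 ≡ 31. → (48, 31)
3Q: (48, 31) + (10, 16). λ = (16 - 31)/(10 - 48) ≡ 38/15 mod 53. 15⁻¹ ≡ 46 (mod 53), so λ ≡ 52.
  x = λ² - 48 - 10 = 2704 - 58 ≡ 49; y = λ·(48 - 49) - 31 ≡ 23. → (49, 23)
4Q: (49, 23) + (10, 16). λ = (16 - 23)/(10 - 49) ≡ 46/14 mod 53. 14⁻¹ ≡ 19 (mod 53), so λ ≡ 26.
  x = λ² - 49 - 10 = 676 - 59 ≡ 34; y = λ·(49 - 34) - 23 ≡ 49. → (34, 49)
5Q: (34, 49) + (10, 16). λ = (16 - 49)/(10 - 34) ≡ 20/29 mod 53. 29⁻¹ ≡ 11 (mod 53) since 29·11 = 319 ≡ 1, so λ ≡ 8.
  x = λ² - 34 - 10 = 64 - 44 ≡ 20; y = λ·(34 - 20) - 49 ≡ 10. → (20, 10)
6Q: (20, 10) + (10, 16). λ = (16 - 10)/(10 - 20) ≡ 6/43 mod 53. 43⁻¹ ≡ 37 (mod 53) since 43·37 = 1591 ≡ 1, so λ ≡ 10.
  x = λ² - 20 - 10 = 100 - 30 ≡ 17; y = λ·(20 - 17) - 10 ≡ 20. → (17, 20)
7Q: (17, 20) + (10, 16). λ = (16 - 20)/(10 - 17) ≡ 49/46 mod 53. 46⁻¹ ≡ 15 (mod 53) since 46·15 = 690 ≡ 1, so λ ≡ 46.
  x = λ² - 17 - 10 = 2116 - 27 ≡ 22; y = λ·(17 - 22) - 20 ≡ 15. → (22, 15)
8Q: (22, 15) + (10, 16). λ = (16 - 15)/(10 - 22) ≡ 1/41 mod 53. 41⁻¹ ≡ 22 (mod 53), so λ ≡ 22.
  x = λ² - 22 - 10 = 484 - 32 ≡ 28; y = λ·(22 - 28) - 15 ≡ 12. → (28, 12)
9Q: (28, 12) + (10, 16). λ = (16 - 12)/(10 - 28) ≡ 4/35 mod 53. 35⁻¹ ≡ 50 (mod 53), so λ ≡ 41.
  x = λ² - 28 - 10 = 1681 - 38 ≡ 0; y = λ·(28 - 0) - 12 ≡ 23. → (0, 23)
10Q: (0, 23) + (10, 16). λ = (16 - 23)/(10 - 0) ≡ 46/10 mod 53. 10⁻¹ ≡ 16 (mod 53), so λ ≡ 47.
  x = λ² - 0 - 10 = 2209 - 10 ≡ 26; y = λ·(0 - 26) - 23 ≡ 27. → (26, 27)
11Q: (26, 27) + (10, 16). λ = (16 - 27)/(10 - 26) ≡ 42/37 mod 53. 37⁻¹ ≡ 43 (mod 53), so λ ≡ 4.
  x = λ² - 26 - 10 = 16 - 36 ≡ 33; y = λ·(26 - 33) - 27 ≡ 51. → (33, 51)
12Q: (33, 51) + (10, 16). λ = (16 - 51)/(10 - 33) ≡ 18/30 mod 53. 30⁻¹ ≡ 23 (mod 53) since 30·23 = 690 ≡ 1, so λ ≡ 43.
  x = λ² - 33 - 10 = 1849 - 43 ≡ 4; y = λ·(33 - 4) - 51 ≡ 30. → (4, 30)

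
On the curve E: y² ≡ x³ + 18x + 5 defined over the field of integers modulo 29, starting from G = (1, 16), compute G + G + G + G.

(0, 11)

Repeated addition: build up to 4G.
2G: tangent at (1, 16): λ = (3·1² + 18)/(2·16) ≡ 21/3. 3⁻¹ ≡ 10 (mod 29), so λ ≡ 21·10 ≡ 7.
  x = λ² - 1 - 1 = 49 - 2 ≡ 18; y = λ·(1 - 18) - 16 ≡ 10. → (18, 10)
3G: (18, 10) + (1, 16). λ = (16 - 10)/(1 - 18) ≡ 6/12 mod 29. 12⁻¹ ≡ 17 (mod 29), so λ ≡ 15.
  x = λ² - 18 - 1 = 225 - 19 ≡ 3; y = λ·(18 - 3) - 10 ≡ 12. → (3, 12)
4G: (3, 12) + (1, 16). λ = (16 - 12)/(1 - 3) ≡ 4/27 mod 29. 27⁻¹ ≡ 14 (mod 29), so λ ≡ 27.
  x = λ² - 3 - 1 = 729 - 4 ≡ 0; y = λ·(3 - 0) - 12 ≡ 11. → (0, 11)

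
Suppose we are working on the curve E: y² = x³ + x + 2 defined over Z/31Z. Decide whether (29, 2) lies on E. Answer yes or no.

y² = 2² ≡ 4; x³ + 1x + 2 = 24420 ≡ 23 (mod 31). 4 ≠ 23.

no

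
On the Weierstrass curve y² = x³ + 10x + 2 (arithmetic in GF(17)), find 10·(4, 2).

(4, 15)

Write Q = (4, 2).
Repeated addition: build up to 10Q.
2Q: tangent at (4, 2): λ = (3·4² + 10)/(2·2) ≡ 7/4. 4⁻¹ ≡ 13 (mod 17), so λ ≡ 7·13 ≡ 6.
  x = λ² - 4 - 4 = 36 - 8 ≡ 11; y = λ·(4 - 11) - 2 ≡ 7. → (11, 7)
3Q: (11, 7) + (4, 2). λ = (2 - 7)/(4 - 11) ≡ 12/10 mod 17. 10⁻¹ ≡ 12 (mod 17), so λ ≡ 8.
  x = λ² - 11 - 4 = 64 - 15 ≡ 15; y = λ·(11 - 15) - 7 ≡ 12. → (15, 12)
4Q: (15, 12) + (4, 2). λ = (2 - 12)/(4 - 15) ≡ 7/6 mod 17. 6⁻¹ ≡ 3 (mod 17), so λ ≡ 4.
  x = λ² - 15 - 4 = 16 - 19 ≡ 14; y = λ·(15 - 14) - 12 ≡ 9. → (14, 9)
5Q: (14, 9) + (4, 2). λ = (2 - 9)/(4 - 14) ≡ 10/7 mod 17. 7⁻¹ ≡ 5 (mod 17), so λ ≡ 16.
  x = λ² - 14 - 4 = 256 - 18 ≡ 0; y = λ·(14 - 0) - 9 ≡ 11. → (0, 11)
6Q: (0, 11) + (4, 2). λ = (2 - 11)/(4 - 0) ≡ 8/4 mod 17. 4⁻¹ ≡ 13 (mod 17) since 4·13 = 52 ≡ 1, so λ ≡ 2.
  x = λ² - 0 - 4 = 4 - 4 ≡ 0; y = λ·(0 - 0) - 11 ≡ 6. → (0, 6)
7Q: (0, 6) + (4, 2). λ = (2 - 6)/(4 - 0) ≡ 13/4 mod 17. 4⁻¹ ≡ 13 (mod 17), so λ ≡ 16.
  x = λ² - 0 - 4 = 256 - 4 ≡ 14; y = λ·(0 - 14) - 6 ≡ 8. → (14, 8)
8Q: (14, 8) + (4, 2). λ = (2 - 8)/(4 - 14) ≡ 11/7 mod 17. 7⁻¹ ≡ 5 (mod 17) since 7·5 = 35 ≡ 1, so λ ≡ 4.
  x = λ² - 14 - 4 = 16 - 18 ≡ 15; y = λ·(14 - 15) - 8 ≡ 5. → (15, 5)
9Q: (15, 5) + (4, 2). λ = (2 - 5)/(4 - 15) ≡ 14/6 mod 17. 6⁻¹ ≡ 3 (mod 17), so λ ≡ 8.
  x = λ² - 15 - 4 = 64 - 19 ≡ 11; y = λ·(15 - 11) - 5 ≡ 10. → (11, 10)
10Q: (11, 10) + (4, 2). λ = (2 - 10)/(4 - 11) ≡ 9/10 mod 17. 10⁻¹ ≡ 12 (mod 17) since 10·12 = 120 ≡ 1, so λ ≡ 6.
  x = λ² - 11 - 4 = 36 - 15 ≡ 4; y = λ·(11 - 4) - 10 ≡ 15. → (4, 15)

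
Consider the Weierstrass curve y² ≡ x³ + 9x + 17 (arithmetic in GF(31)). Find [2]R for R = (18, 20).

tangent at (18, 20): λ = (3·18² + 9)/(2·20) ≡ 20/9. 9⁻¹ ≡ 7 (mod 31), so λ ≡ 20·7 ≡ 16.
  x = λ² - 18 - 18 = 256 - 36 ≡ 3; y = λ·(18 - 3) - 20 ≡ 3. → (3, 3)

(3, 3)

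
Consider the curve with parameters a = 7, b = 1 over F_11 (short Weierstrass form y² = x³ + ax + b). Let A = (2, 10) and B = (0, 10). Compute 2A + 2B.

(9, 10)

First 2A:
Repeated addition: build up to 2A.
2A: tangent at (2, 10): λ = (3·2² + 7)/(2·10) ≡ 8/9. 9⁻¹ ≡ 5 (mod 11), so λ ≡ 8·5 ≡ 7.
  x = λ² - 2 - 2 = 49 - 4 ≡ 1; y = λ·(2 - 1) - 10 ≡ 8. → (1, 8)
2A = (1, 8).
Next 2B:
Repeated addition: build up to 2B.
2B: tangent at (0, 10): λ = (3·0² + 7)/(2·10) ≡ 7/9. 9⁻¹ ≡ 5 (mod 11), so λ ≡ 7·5 ≡ 2.
  x = λ² - 0 - 0 = 4 - 0 ≡ 4; y = λ·(0 - 4) - 10 ≡ 4. → (4, 4)
2B = (4, 4).
Finally 2A + 2B:
(1, 8) + (4, 4). λ = (4 - 8)/(4 - 1) ≡ 7/3 mod 11. 3⁻¹ ≡ 4 (mod 11), so λ ≡ 6.
  x = λ² - 1 - 4 = 36 - 5 ≡ 9; y = λ·(1 - 9) - 8 ≡ 10. → (9, 10)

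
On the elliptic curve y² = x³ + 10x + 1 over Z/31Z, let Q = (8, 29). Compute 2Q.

(0, 1)

tangent at (8, 29): λ = (3·8² + 10)/(2·29) ≡ 16/27. 27⁻¹ ≡ 23 (mod 31) since 27·23 = 621 ≡ 1, so λ ≡ 16·23 ≡ 27.
  x = λ² - 8 - 8 = 729 - 16 ≡ 0; y = λ·(8 - 0) - 29 ≡ 1. → (0, 1)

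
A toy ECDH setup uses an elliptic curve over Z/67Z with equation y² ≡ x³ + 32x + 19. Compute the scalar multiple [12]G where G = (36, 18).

(31, 60)

Repeated addition: build up to 12G.
2G: tangent at (36, 18): λ = (3·36² + 32)/(2·18) ≡ 34/36. 36⁻¹ ≡ 54 (mod 67) since 36·54 = 1944 ≡ 1, so λ ≡ 34·54 ≡ 27.
  x = λ² - 36 - 36 = 729 - 72 ≡ 54; y = λ·(36 - 54) - 18 ≡ 32. → (54, 32)
3G: (54, 32) + (36, 18). λ = (18 - 32)/(36 - 54) ≡ 53/49 mod 67. 49⁻¹ ≡ 26 (mod 67), so λ ≡ 38.
  x = λ² - 54 - 36 = 1444 - 90 ≡ 14; y = λ·(54 - 14) - 32 ≡ 14. → (14, 14)
4G: (14, 14) + (36, 18). λ = (18 - 14)/(36 - 14) ≡ 4/22 mod 67. 22⁻¹ ≡ 64 (mod 67), so λ ≡ 55.
  x = λ² - 14 - 36 = 3025 - 50 ≡ 27; y = λ·(14 - 27) - 14 ≡ 8. → (27, 8)
5G: (27, 8) + (36, 18). λ = (18 - 8)/(36 - 27) ≡ 10/9 mod 67. 9⁻¹ ≡ 15 (mod 67) since 9·15 = 135 ≡ 1, so λ ≡ 16.
  x = λ² - 27 - 36 = 256 - 63 ≡ 59; y = λ·(27 - 59) - 8 ≡ 16. → (59, 16)
6G: (59, 16) + (36, 18). λ = (18 - 16)/(36 - 59) ≡ 2/44 mod 67. 44⁻¹ ≡ 32 (mod 67), so λ ≡ 64.
  x = λ² - 59 - 36 = 4096 - 95 ≡ 48; y = λ·(59 - 48) - 16 ≡ 18. → (48, 18)
7G: (48, 18) + (36, 18). λ = (18 - 18)/(36 - 48) ≡ 0/55 mod 67. 55⁻¹ ≡ 39 (mod 67), so λ ≡ 0.
  x = λ² - 48 - 36 = 0 - 84 ≡ 50; y = λ·(48 - 50) - 18 ≡ 49. → (50, 49)
8G: (50, 49) + (36, 18). λ = (18 - 49)/(36 - 50) ≡ 36/53 mod 67. 53⁻¹ ≡ 43 (mod 67), so λ ≡ 7.
  x = λ² - 50 - 36 = 49 - 86 ≡ 30; y = λ·(50 - 30) - 49 ≡ 24. → (30, 24)
9G: (30, 24) + (36, 18). λ = (18 - 24)/(36 - 30) ≡ 61/6 mod 67. 6⁻¹ ≡ 56 (mod 67), so λ ≡ 66.
  x = λ² - 30 - 36 = 4356 - 66 ≡ 2; y = λ·(30 - 2) - 24 ≡ 15. → (2, 15)
10G: (2, 15) + (36, 18). λ = (18 - 15)/(36 - 2) ≡ 3/34 mod 67. 34⁻¹ ≡ 2 (mod 67), so λ ≡ 6.
  x = λ² - 2 - 36 = 36 - 38 ≡ 65; y = λ·(2 - 65) - 15 ≡ 9. → (65, 9)
11G: (65, 9) + (36, 18). λ = (18 - 9)/(36 - 65) ≡ 9/38 mod 67. 38⁻¹ ≡ 30 (mod 67), so λ ≡ 2.
  x = λ² - 65 - 36 = 4 - 101 ≡ 37; y = λ·(65 - 37) - 9 ≡ 47. → (37, 47)
12G: (37, 47) + (36, 18). λ = (18 - 47)/(36 - 37) ≡ 38/66 mod 67. 66⁻¹ ≡ 66 (mod 67) since 66·66 = 4356 ≡ 1, so λ ≡ 29.
  x = λ² - 37 - 36 = 841 - 73 ≡ 31; y = λ·(37 - 31) - 47 ≡ 60. → (31, 60)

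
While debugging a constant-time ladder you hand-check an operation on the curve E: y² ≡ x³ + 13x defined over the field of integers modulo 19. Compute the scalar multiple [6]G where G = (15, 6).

Double-and-add on 6 = (110)₂. Start with G = (15, 6) for the leading 1-bit.
double: tangent at (15, 6): λ = (3·15² + 13)/(2·6) ≡ 4/12. 12⁻¹ ≡ 8 (mod 19) since 12·8 = 96 ≡ 1, so λ ≡ 4·8 ≡ 13.
  x = λ² - 15 - 15 = 169 - 30 ≡ 6; y = λ·(15 - 6) - 6 ≡ 16. → (6, 16)
add G: (6, 16) + (15, 6). λ = (6 - 16)/(15 - 6) ≡ 9/9 mod 19. 9⁻¹ ≡ 17 (mod 19), so λ ≡ 1.
  x = λ² - 6 - 15 = 1 - 21 ≡ 18; y = λ·(6 - 18) - 16 ≡ 10. → (18, 10)
double: tangent at (18, 10): λ = (3·18² + 13)/(2·10) ≡ 16/1. 1⁻¹ ≡ 1 (mod 19), so λ ≡ 16·1 ≡ 16.
  x = λ² - 18 - 18 = 256 - 36 ≡ 11; y = λ·(18 - 11) - 10 ≡ 7. → (11, 7)

(11, 7)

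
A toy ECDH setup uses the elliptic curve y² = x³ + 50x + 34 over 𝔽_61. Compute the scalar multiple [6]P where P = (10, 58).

Repeated addition: build up to 6P.
2P: tangent at (10, 58): λ = (3·10² + 50)/(2·58) ≡ 45/55. 55⁻¹ ≡ 10 (mod 61), so λ ≡ 45·10 ≡ 23.
  x = λ² - 10 - 10 = 529 - 20 ≡ 21; y = λ·(10 - 21) - 58 ≡ 55. → (21, 55)
3P: (21, 55) + (10, 58). λ = (58 - 55)/(10 - 21) ≡ 3/50 mod 61. 50⁻¹ ≡ 11 (mod 61), so λ ≡ 33.
  x = λ² - 21 - 10 = 1089 - 31 ≡ 21; y = λ·(21 - 21) - 55 ≡ 6. → (21, 6)
4P: (21, 6) + (10, 58). λ = (58 - 6)/(10 - 21) ≡ 52/50 mod 61. 50⁻¹ ≡ 11 (mod 61), so λ ≡ 23.
  x = λ² - 21 - 10 = 529 - 31 ≡ 10; y = λ·(21 - 10) - 6 ≡ 3. → (10, 3)
5P: (10, 3) + (10, 58): same x and y₁ ≡ -y₂, so the sum is the point at infinity.
6P: the point at infinity + (10, 58) = (10, 58) (identity).

(10, 58)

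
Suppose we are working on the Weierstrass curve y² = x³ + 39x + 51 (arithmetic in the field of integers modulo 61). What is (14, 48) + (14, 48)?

(42, 36)

tangent at (14, 48): λ = (3·14² + 39)/(2·48) ≡ 17/35. 35⁻¹ ≡ 7 (mod 61) since 35·7 = 245 ≡ 1, so λ ≡ 17·7 ≡ 58.
  x = λ² - 14 - 14 = 3364 - 28 ≡ 42; y = λ·(14 - 42) - 48 ≡ 36. → (42, 36)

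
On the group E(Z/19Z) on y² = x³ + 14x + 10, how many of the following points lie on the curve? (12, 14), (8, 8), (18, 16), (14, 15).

2

(12, 14): 14² ≡ 6, rhs ≡ 6 → on.
(8, 8): 8² ≡ 7, rhs ≡ 7 → on.
(18, 16): 16² ≡ 9, rhs ≡ 14 → off.
(14, 15): 15² ≡ 16, rhs ≡ 5 → off.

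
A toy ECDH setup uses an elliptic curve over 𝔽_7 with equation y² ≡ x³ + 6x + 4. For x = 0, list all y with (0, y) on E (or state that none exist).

2, 5

x³ + 6x + 4 = 4 ≡ 4 (mod 7).
Square roots of 4 mod 7: 2 and 5 (since 2² = 4 ≡ 4).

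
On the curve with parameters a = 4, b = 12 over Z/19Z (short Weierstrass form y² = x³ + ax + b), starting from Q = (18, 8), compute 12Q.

O

Repeated addition: build up to 12Q.
2Q: tangent at (18, 8): λ = (3·18² + 4)/(2·8) ≡ 7/16. 16⁻¹ ≡ 6 (mod 19), so λ ≡ 7·6 ≡ 4.
  x = λ² - 18 - 18 = 16 - 36 ≡ 18; y = λ·(18 - 18) - 8 ≡ 11. → (18, 11)
3Q: (18, 11) + (18, 8): same x and y₁ ≡ -y₂, so the sum is O.
4Q: O + (18, 8) = (18, 8) (identity).
5Q: tangent at (18, 8): λ = (3·18² + 4)/(2·8) ≡ 7/16. 16⁻¹ ≡ 6 (mod 19) since 16·6 = 96 ≡ 1, so λ ≡ 7·6 ≡ 4.
  x = λ² - 18 - 18 = 16 - 36 ≡ 18; y = λ·(18 - 18) - 8 ≡ 11. → (18, 11)
6Q: (18, 11) + (18, 8): same x and y₁ ≡ -y₂, so the sum is O.
7Q: O + (18, 8) = (18, 8) (identity).
8Q: tangent at (18, 8): λ = (3·18² + 4)/(2·8) ≡ 7/16. 16⁻¹ ≡ 6 (mod 19), so λ ≡ 7·6 ≡ 4.
  x = λ² - 18 - 18 = 16 - 36 ≡ 18; y = λ·(18 - 18) - 8 ≡ 11. → (18, 11)
9Q: (18, 11) + (18, 8): same x and y₁ ≡ -y₂, so the sum is O.
10Q: O + (18, 8) = (18, 8) (identity).
11Q: tangent at (18, 8): λ = (3·18² + 4)/(2·8) ≡ 7/16. 16⁻¹ ≡ 6 (mod 19), so λ ≡ 7·6 ≡ 4.
  x = λ² - 18 - 18 = 16 - 36 ≡ 18; y = λ·(18 - 18) - 8 ≡ 11. → (18, 11)
12Q: (18, 11) + (18, 8): same x and y₁ ≡ -y₂, so the sum is O.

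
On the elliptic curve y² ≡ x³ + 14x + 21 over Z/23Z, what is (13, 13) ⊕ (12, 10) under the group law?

(13, 13) + (12, 10). λ = (10 - 13)/(12 - 13) ≡ 20/22 mod 23. 22⁻¹ ≡ 22 (mod 23), so λ ≡ 3.
  x = λ² - 13 - 12 = 9 - 25 ≡ 7; y = λ·(13 - 7) - 13 ≡ 5. → (7, 5)

(7, 5)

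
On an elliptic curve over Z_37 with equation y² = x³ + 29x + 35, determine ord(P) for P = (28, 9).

3

2P: tangent at (28, 9): λ = (3·28² + 29)/(2·9) ≡ 13/18. 18⁻¹ ≡ 35 (mod 37) since 18·35 = 630 ≡ 1, so λ ≡ 13·35 ≡ 11.
  x = λ² - 28 - 28 = 121 - 56 ≡ 28; y = λ·(28 - 28) - 9 ≡ 28. → (28, 28)
3P: (28, 28) + (28, 9): same x and y₁ ≡ -y₂, so the sum is O.
3P = O, so the order is 3.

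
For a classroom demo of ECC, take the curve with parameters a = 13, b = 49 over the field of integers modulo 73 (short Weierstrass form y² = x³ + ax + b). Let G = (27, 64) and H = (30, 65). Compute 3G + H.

First 3G:
Repeated addition: build up to 3G.
2G: tangent at (27, 64): λ = (3·27² + 13)/(2·64) ≡ 10/55. 55⁻¹ ≡ 4 (mod 73), so λ ≡ 10·4 ≡ 40.
  x = λ² - 27 - 27 = 1600 - 54 ≡ 13; y = λ·(27 - 13) - 64 ≡ 58. → (13, 58)
3G: (13, 58) + (27, 64). λ = (64 - 58)/(27 - 13) ≡ 6/14 mod 73. 14⁻¹ ≡ 47 (mod 73) since 14·47 = 658 ≡ 1, so λ ≡ 63.
  x = λ² - 13 - 27 = 3969 - 40 ≡ 60; y = λ·(13 - 60) - 58 ≡ 47. → (60, 47)
3G = (60, 47).
Finally 3G + H:
(60, 47) + (30, 65). λ = (65 - 47)/(30 - 60) ≡ 18/43 mod 73. 43⁻¹ ≡ 17 (mod 73), so λ ≡ 14.
  x = λ² - 60 - 30 = 196 - 90 ≡ 33; y = λ·(60 - 33) - 47 ≡ 39. → (33, 39)

(33, 39)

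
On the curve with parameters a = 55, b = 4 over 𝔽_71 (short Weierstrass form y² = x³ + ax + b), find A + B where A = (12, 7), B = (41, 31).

(12, 7) + (41, 31). λ = (31 - 7)/(41 - 12) ≡ 24/29 mod 71. 29⁻¹ ≡ 49 (mod 71), so λ ≡ 40.
  x = λ² - 12 - 41 = 1600 - 53 ≡ 56; y = λ·(12 - 56) - 7 ≡ 8. → (56, 8)

(56, 8)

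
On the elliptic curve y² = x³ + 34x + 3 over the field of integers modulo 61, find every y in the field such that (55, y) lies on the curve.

x³ + 34x + 3 = 168248 ≡ 10 (mod 61).
10 is a non-residue mod 61; no y exists.

none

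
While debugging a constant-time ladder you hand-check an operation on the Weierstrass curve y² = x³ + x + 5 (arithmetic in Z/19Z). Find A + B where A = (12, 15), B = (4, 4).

(4, 15)

(12, 15) + (4, 4). λ = (4 - 15)/(4 - 12) ≡ 8/11 mod 19. 11⁻¹ ≡ 7 (mod 19), so λ ≡ 18.
  x = λ² - 12 - 4 = 324 - 16 ≡ 4; y = λ·(12 - 4) - 15 ≡ 15. → (4, 15)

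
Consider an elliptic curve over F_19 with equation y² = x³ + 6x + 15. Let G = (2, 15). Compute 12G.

(7, 18)

Repeated addition: build up to 12G.
2G: tangent at (2, 15): λ = (3·2² + 6)/(2·15) ≡ 18/11. 11⁻¹ ≡ 7 (mod 19), so λ ≡ 18·7 ≡ 12.
  x = λ² - 2 - 2 = 144 - 4 ≡ 7; y = λ·(2 - 7) - 15 ≡ 1. → (7, 1)
3G: (7, 1) + (2, 15). λ = (15 - 1)/(2 - 7) ≡ 14/14 mod 19. 14⁻¹ ≡ 15 (mod 19), so λ ≡ 1.
  x = λ² - 7 - 2 = 1 - 9 ≡ 11; y = λ·(7 - 11) - 1 ≡ 14. → (11, 14)
4G: (11, 14) + (2, 15). λ = (15 - 14)/(2 - 11) ≡ 1/10 mod 19. 10⁻¹ ≡ 2 (mod 19), so λ ≡ 2.
  x = λ² - 11 - 2 = 4 - 13 ≡ 10; y = λ·(11 - 10) - 14 ≡ 7. → (10, 7)
5G: (10, 7) + (2, 15). λ = (15 - 7)/(2 - 10) ≡ 8/11 mod 19. 11⁻¹ ≡ 7 (mod 19) since 11·7 = 77 ≡ 1, so λ ≡ 18.
  x = λ² - 10 - 2 = 324 - 12 ≡ 8; y = λ·(10 - 8) - 7 ≡ 10. → (8, 10)
6G: (8, 10) + (2, 15). λ = (15 - 10)/(2 - 8) ≡ 5/13 mod 19. 13⁻¹ ≡ 3 (mod 19) since 13·3 = 39 ≡ 1, so λ ≡ 15.
  x = λ² - 8 - 2 = 225 - 10 ≡ 6; y = λ·(8 - 6) - 10 ≡ 1. → (6, 1)
7G: (6, 1) + (2, 15). λ = (15 - 1)/(2 - 6) ≡ 14/15 mod 19. 15⁻¹ ≡ 14 (mod 19), so λ ≡ 6.
  x = λ² - 6 - 2 = 36 - 8 ≡ 9; y = λ·(6 - 9) - 1 ≡ 0. → (9, 0)
8G: (9, 0) + (2, 15). λ = (15 - 0)/(2 - 9) ≡ 15/12 mod 19. 12⁻¹ ≡ 8 (mod 19), so λ ≡ 6.
  x = λ² - 9 - 2 = 36 - 11 ≡ 6; y = λ·(9 - 6) - 0 ≡ 18. → (6, 18)
9G: (6, 18) + (2, 15). λ = (15 - 18)/(2 - 6) ≡ 16/15 mod 19. 15⁻¹ ≡ 14 (mod 19), so λ ≡ 15.
  x = λ² - 6 - 2 = 225 - 8 ≡ 8; y = λ·(6 - 8) - 18 ≡ 9. → (8, 9)
10G: (8, 9) + (2, 15). λ = (15 - 9)/(2 - 8) ≡ 6/13 mod 19. 13⁻¹ ≡ 3 (mod 19), so λ ≡ 18.
  x = λ² - 8 - 2 = 324 - 10 ≡ 10; y = λ·(8 - 10) - 9 ≡ 12. → (10, 12)
11G: (10, 12) + (2, 15). λ = (15 - 12)/(2 - 10) ≡ 3/11 mod 19. 11⁻¹ ≡ 7 (mod 19), so λ ≡ 2.
  x = λ² - 10 - 2 = 4 - 12 ≡ 11; y = λ·(10 - 11) - 12 ≡ 5. → (11, 5)
12G: (11, 5) + (2, 15). λ = (15 - 5)/(2 - 11) ≡ 10/10 mod 19. 10⁻¹ ≡ 2 (mod 19), so λ ≡ 1.
  x = λ² - 11 - 2 = 1 - 13 ≡ 7; y = λ·(11 - 7) - 5 ≡ 18. → (7, 18)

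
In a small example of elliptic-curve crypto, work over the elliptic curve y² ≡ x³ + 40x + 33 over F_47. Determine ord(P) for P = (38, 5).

2P: tangent at (38, 5): λ = (3·38² + 40)/(2·5) ≡ 1/10. 10⁻¹ ≡ 33 (mod 47) since 10·33 = 330 ≡ 1, so λ ≡ 1·33 ≡ 33.
  x = λ² - 38 - 38 = 1089 - 76 ≡ 26; y = λ·(38 - 26) - 5 ≡ 15. → (26, 15)
3P: (26, 15) + (38, 5). λ = (5 - 15)/(38 - 26) ≡ 37/12 mod 47. 12⁻¹ ≡ 4 (mod 47) since 12·4 = 48 ≡ 1, so λ ≡ 7.
  x = λ² - 26 - 38 = 49 - 64 ≡ 32; y = λ·(26 - 32) - 15 ≡ 37. → (32, 37)
4P: (32, 37) + (38, 5). λ = (5 - 37)/(38 - 32) ≡ 15/6 mod 47. 6⁻¹ ≡ 8 (mod 47), so λ ≡ 26.
  x = λ² - 32 - 38 = 676 - 70 ≡ 42; y = λ·(32 - 42) - 37 ≡ 32. → (42, 32)
5P: (42, 32) + (38, 5). λ = (5 - 32)/(38 - 42) ≡ 20/43 mod 47. 43⁻¹ ≡ 35 (mod 47), so λ ≡ 42.
  x = λ² - 42 - 38 = 1764 - 80 ≡ 39; y = λ·(42 - 39) - 32 ≡ 0. → (39, 0)
6P: (39, 0) + (38, 5). λ = (5 - 0)/(38 - 39) ≡ 5/46 mod 47. 46⁻¹ ≡ 46 (mod 47), so λ ≡ 42.
  x = λ² - 39 - 38 = 1764 - 77 ≡ 42; y = λ·(39 - 42) - 0 ≡ 15. → (42, 15)
7P: (42, 15) + (38, 5). λ = (5 - 15)/(38 - 42) ≡ 37/43 mod 47. 43⁻¹ ≡ 35 (mod 47) since 43·35 = 1505 ≡ 1, so λ ≡ 26.
  x = λ² - 42 - 38 = 676 - 80 ≡ 32; y = λ·(42 - 32) - 15 ≡ 10. → (32, 10)
8P: (32, 10) + (38, 5). λ = (5 - 10)/(38 - 32) ≡ 42/6 mod 47. 6⁻¹ ≡ 8 (mod 47) since 6·8 = 48 ≡ 1, so λ ≡ 7.
  x = λ² - 32 - 38 = 49 - 70 ≡ 26; y = λ·(32 - 26) - 10 ≡ 32. → (26, 32)
9P: (26, 32) + (38, 5). λ = (5 - 32)/(38 - 26) ≡ 20/12 mod 47. 12⁻¹ ≡ 4 (mod 47) since 12·4 = 48 ≡ 1, so λ ≡ 33.
  x = λ² - 26 - 38 = 1089 - 64 ≡ 38; y = λ·(26 - 38) - 32 ≡ 42. → (38, 42)
10P: (38, 42) + (38, 5): same x and y₁ ≡ -y₂, so the sum is O.
10P = O, so the order is 10.

10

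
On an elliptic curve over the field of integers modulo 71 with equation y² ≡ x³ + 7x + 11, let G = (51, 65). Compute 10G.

(34, 52)

Double-and-add on 10 = (1010)₂. Start with G = (51, 65) for the leading 1-bit.
double: tangent at (51, 65): λ = (3·51² + 7)/(2·65) ≡ 0/59. 59⁻¹ ≡ 65 (mod 71) since 59·65 = 3835 ≡ 1, so λ ≡ 0·65 ≡ 0.
  x = λ² - 51 - 51 = 0 - 102 ≡ 40; y = λ·(51 - 40) - 65 ≡ 6. → (40, 6)
double: tangent at (40, 6): λ = (3·40² + 7)/(2·6) ≡ 50/12. 12⁻¹ ≡ 6 (mod 71) since 12·6 = 72 ≡ 1, so λ ≡ 50·6 ≡ 16.
  x = λ² - 40 - 40 = 256 - 80 ≡ 34; y = λ·(40 - 34) - 6 ≡ 19. → (34, 19)
add G: (34, 19) + (51, 65). λ = (65 - 19)/(51 - 34) ≡ 46/17 mod 71. 17⁻¹ ≡ 46 (mod 71), so λ ≡ 57.
  x = λ² - 34 - 51 = 3249 - 85 ≡ 40; y = λ·(34 - 40) - 19 ≡ 65. → (40, 65)
double: tangent at (40, 65): λ = (3·40² + 7)/(2·65) ≡ 50/59. 59⁻¹ ≡ 65 (mod 71), so λ ≡ 50·65 ≡ 55.
  x = λ² - 40 - 40 = 3025 - 80 ≡ 34; y = λ·(40 - 34) - 65 ≡ 52. → (34, 52)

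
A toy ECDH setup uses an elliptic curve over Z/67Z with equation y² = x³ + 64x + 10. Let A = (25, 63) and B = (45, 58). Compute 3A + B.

(21, 37)

First 3A:
Repeated addition: build up to 3A.
2A: tangent at (25, 63): λ = (3·25² + 64)/(2·63) ≡ 63/59. 59⁻¹ ≡ 25 (mod 67) since 59·25 = 1475 ≡ 1, so λ ≡ 63·25 ≡ 34.
  x = λ² - 25 - 25 = 1156 - 50 ≡ 34; y = λ·(25 - 34) - 63 ≡ 33. → (34, 33)
3A: (34, 33) + (25, 63). λ = (63 - 33)/(25 - 34) ≡ 30/58 mod 67. 58⁻¹ ≡ 52 (mod 67), so λ ≡ 19.
  x = λ² - 34 - 25 = 361 - 59 ≡ 34; y = λ·(34 - 34) - 33 ≡ 34. → (34, 34)
3A = (34, 34).
Finally 3A + B:
(34, 34) + (45, 58). λ = (58 - 34)/(45 - 34) ≡ 24/11 mod 67. 11⁻¹ ≡ 61 (mod 67), so λ ≡ 57.
  x = λ² - 34 - 45 = 3249 - 79 ≡ 21; y = λ·(34 - 21) - 34 ≡ 37. → (21, 37)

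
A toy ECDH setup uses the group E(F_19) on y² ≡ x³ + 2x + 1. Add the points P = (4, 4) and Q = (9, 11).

(11, 9)

(4, 4) + (9, 11). λ = (11 - 4)/(9 - 4) ≡ 7/5 mod 19. 5⁻¹ ≡ 4 (mod 19) since 5·4 = 20 ≡ 1, so λ ≡ 9.
  x = λ² - 4 - 9 = 81 - 13 ≡ 11; y = λ·(4 - 11) - 4 ≡ 9. → (11, 9)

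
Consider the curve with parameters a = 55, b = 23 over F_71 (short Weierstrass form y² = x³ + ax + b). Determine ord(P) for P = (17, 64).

12

2P: tangent at (17, 64): λ = (3·17² + 55)/(2·64) ≡ 70/57. 57⁻¹ ≡ 5 (mod 71), so λ ≡ 70·5 ≡ 66.
  x = λ² - 17 - 17 = 4356 - 34 ≡ 62; y = λ·(17 - 62) - 64 ≡ 19. → (62, 19)
3P: (62, 19) + (17, 64). λ = (64 - 19)/(17 - 62) ≡ 45/26 mod 71. 26⁻¹ ≡ 41 (mod 71), so λ ≡ 70.
  x = λ² - 62 - 17 = 4900 - 79 ≡ 64; y = λ·(62 - 64) - 19 ≡ 54. → (64, 54)
4P: (64, 54) + (17, 64). λ = (64 - 54)/(17 - 64) ≡ 10/24 mod 71. 24⁻¹ ≡ 3 (mod 71) since 24·3 = 72 ≡ 1, so λ ≡ 30.
  x = λ² - 64 - 17 = 900 - 81 ≡ 38; y = λ·(64 - 38) - 54 ≡ 16. → (38, 16)
5P: (38, 16) + (17, 64). λ = (64 - 16)/(17 - 38) ≡ 48/50 mod 71. 50⁻¹ ≡ 27 (mod 71), so λ ≡ 18.
  x = λ² - 38 - 17 = 324 - 55 ≡ 56; y = λ·(38 - 56) - 16 ≡ 15. → (56, 15)
6P: (56, 15) + (17, 64). λ = (64 - 15)/(17 - 56) ≡ 49/32 mod 71. 32⁻¹ ≡ 20 (mod 71), so λ ≡ 57.
  x = λ² - 56 - 17 = 3249 - 73 ≡ 52; y = λ·(56 - 52) - 15 ≡ 0. → (52, 0)
7P: (52, 0) + (17, 64). λ = (64 - 0)/(17 - 52) ≡ 64/36 mod 71. 36⁻¹ ≡ 2 (mod 71), so λ ≡ 57.
  x = λ² - 52 - 17 = 3249 - 69 ≡ 56; y = λ·(52 - 56) - 0 ≡ 56. → (56, 56)
8P: (56, 56) + (17, 64). λ = (64 - 56)/(17 - 56) ≡ 8/32 mod 71. 32⁻¹ ≡ 20 (mod 71) since 32·20 = 640 ≡ 1, so λ ≡ 18.
  x = λ² - 56 - 17 = 324 - 73 ≡ 38; y = λ·(56 - 38) - 56 ≡ 55. → (38, 55)
9P: (38, 55) + (17, 64). λ = (64 - 55)/(17 - 38) ≡ 9/50 mod 71. 50⁻¹ ≡ 27 (mod 71) since 50·27 = 1350 ≡ 1, so λ ≡ 30.
  x = λ² - 38 - 17 = 900 - 55 ≡ 64; y = λ·(38 - 64) - 55 ≡ 17. → (64, 17)
10P: (64, 17) + (17, 64). λ = (64 - 17)/(17 - 64) ≡ 47/24 mod 71. 24⁻¹ ≡ 3 (mod 71), so λ ≡ 70.
  x = λ² - 64 - 17 = 4900 - 81 ≡ 62; y = λ·(64 - 62) - 17 ≡ 52. → (62, 52)
11P: (62, 52) + (17, 64). λ = (64 - 52)/(17 - 62) ≡ 12/26 mod 71. 26⁻¹ ≡ 41 (mod 71) since 26·41 = 1066 ≡ 1, so λ ≡ 66.
  x = λ² - 62 - 17 = 4356 - 79 ≡ 17; y = λ·(62 - 17) - 52 ≡ 7. → (17, 7)
12P: (17, 7) + (17, 64): same x and y₁ ≡ -y₂, so the sum is O.
12P = O, so the order is 12.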